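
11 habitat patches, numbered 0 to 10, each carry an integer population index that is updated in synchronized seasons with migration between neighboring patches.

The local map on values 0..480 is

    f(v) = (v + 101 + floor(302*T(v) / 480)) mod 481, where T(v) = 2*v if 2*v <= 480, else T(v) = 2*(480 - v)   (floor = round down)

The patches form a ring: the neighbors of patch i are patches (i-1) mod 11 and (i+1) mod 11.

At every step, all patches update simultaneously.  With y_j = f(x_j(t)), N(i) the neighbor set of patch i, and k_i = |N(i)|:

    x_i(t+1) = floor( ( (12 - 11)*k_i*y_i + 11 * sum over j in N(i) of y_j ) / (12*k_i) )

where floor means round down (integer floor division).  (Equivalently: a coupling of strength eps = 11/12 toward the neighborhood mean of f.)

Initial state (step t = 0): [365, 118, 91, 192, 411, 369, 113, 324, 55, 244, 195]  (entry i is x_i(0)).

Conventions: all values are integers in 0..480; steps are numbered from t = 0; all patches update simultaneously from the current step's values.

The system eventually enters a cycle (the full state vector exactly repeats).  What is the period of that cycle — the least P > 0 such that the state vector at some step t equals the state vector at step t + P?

Simulating step by step:
t=0: [365, 118, 91, 192, 411, 369, 113, 324, 55, 244, 195]
t=1: [206, 229, 218, 198, 92, 227, 152, 277, 156, 143, 137]
t=2: [257, 101, 102, 198, 116, 355, 167, 423, 301, 430, 267]
t=3: [234, 251, 209, 323, 121, 396, 152, 295, 115, 147, 136]
t=4: [272, 122, 144, 224, 150, 385, 159, 380, 295, 388, 299]
t=5: [252, 296, 265, 406, 150, 422, 152, 288, 125, 144, 138]
t=6: [269, 155, 134, 282, 143, 414, 157, 391, 295, 399, 302]
t=7: [286, 292, 309, 391, 158, 412, 147, 286, 123, 143, 137]
t=8: [268, 147, 135, 285, 147, 417, 158, 383, 294, 396, 296]
t=9: [278, 292, 300, 396, 157, 417, 148, 287, 125, 145, 138]
t=10: [269, 148, 135, 285, 146, 417, 157, 387, 296, 400, 300]
t=11: [279, 292, 301, 395, 157, 415, 147, 286, 124, 144, 137]
t=12: [268, 148, 135, 285, 146, 416, 157, 385, 295, 398, 298]
t=13: [279, 292, 301, 395, 157, 415, 147, 286, 124, 144, 138]
t=14: [269, 148, 135, 285, 146, 416, 157, 385, 295, 398, 298]
t=15: [279, 292, 301, 395, 157, 415, 147, 286, 124, 144, 138]

Answer: 2
Key observation: The state at step 13, [279, 292, 301, 395, 157, 415, 147, 286, 124, 144, 138], reappears at step 15 — and no state repeats earlier — so the cycle the system enters has period 2.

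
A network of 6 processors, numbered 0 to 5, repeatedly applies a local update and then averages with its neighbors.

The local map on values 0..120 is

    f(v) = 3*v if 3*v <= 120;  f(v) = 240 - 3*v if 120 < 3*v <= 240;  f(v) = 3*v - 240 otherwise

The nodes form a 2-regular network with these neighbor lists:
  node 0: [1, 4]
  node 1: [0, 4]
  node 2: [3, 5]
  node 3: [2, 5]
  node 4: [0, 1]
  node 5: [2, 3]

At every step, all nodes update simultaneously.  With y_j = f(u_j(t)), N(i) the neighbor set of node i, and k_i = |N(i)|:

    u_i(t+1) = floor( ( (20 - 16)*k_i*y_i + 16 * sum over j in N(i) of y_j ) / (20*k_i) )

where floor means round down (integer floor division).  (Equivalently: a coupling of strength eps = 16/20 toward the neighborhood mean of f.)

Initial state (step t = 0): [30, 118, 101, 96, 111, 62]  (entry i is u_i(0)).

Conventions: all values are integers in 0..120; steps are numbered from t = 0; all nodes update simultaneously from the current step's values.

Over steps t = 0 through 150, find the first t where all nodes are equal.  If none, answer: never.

Simulating step by step:
t=0: [30, 118, 101, 96, 111, 62]  (not all equal)
t=1: [100, 96, 53, 56, 100, 55]  (not all equal)
t=2: [55, 57, 75, 76, 55, 76]  (not all equal)
t=3: [72, 73, 12, 13, 72, 13]  (not all equal)
t=4: [22, 23, 38, 37, 22, 37]  (not all equal)
t=5: [67, 66, 111, 112, 67, 112]  (not all equal)
t=6: [40, 39, 95, 94, 40, 94]  (not all equal)
t=7: [118, 119, 42, 43, 118, 43]  (not all equal)
t=8: [115, 114, 111, 112, 115, 112]  (not all equal)
t=9: [103, 104, 95, 94, 103, 94]  (not all equal)
t=10: [70, 69, 42, 43, 70, 43]  (not all equal)
t=11: [31, 30, 111, 112, 31, 112]  (not all equal)
t=12: [91, 92, 95, 94, 91, 94]  (not all equal)
t=13: [34, 33, 42, 43, 34, 43]  (not all equal)
t=14: [100, 101, 111, 112, 100, 112]  (not all equal)
t=15: [61, 60, 95, 94, 61, 94]  (not all equal)
t=16: [58, 57, 42, 43, 58, 43]  (not all equal)
t=17: [67, 66, 111, 112, 67, 112]  (not all equal)

Answer: never
Key observation: The state at step 5 reappears at step 17 — the system is in a cycle of period 12 from step 5 on.  No step 0..17 is synchronized, and the cycle repeats forever, so no step up to 150 (or ever) has all nodes equal.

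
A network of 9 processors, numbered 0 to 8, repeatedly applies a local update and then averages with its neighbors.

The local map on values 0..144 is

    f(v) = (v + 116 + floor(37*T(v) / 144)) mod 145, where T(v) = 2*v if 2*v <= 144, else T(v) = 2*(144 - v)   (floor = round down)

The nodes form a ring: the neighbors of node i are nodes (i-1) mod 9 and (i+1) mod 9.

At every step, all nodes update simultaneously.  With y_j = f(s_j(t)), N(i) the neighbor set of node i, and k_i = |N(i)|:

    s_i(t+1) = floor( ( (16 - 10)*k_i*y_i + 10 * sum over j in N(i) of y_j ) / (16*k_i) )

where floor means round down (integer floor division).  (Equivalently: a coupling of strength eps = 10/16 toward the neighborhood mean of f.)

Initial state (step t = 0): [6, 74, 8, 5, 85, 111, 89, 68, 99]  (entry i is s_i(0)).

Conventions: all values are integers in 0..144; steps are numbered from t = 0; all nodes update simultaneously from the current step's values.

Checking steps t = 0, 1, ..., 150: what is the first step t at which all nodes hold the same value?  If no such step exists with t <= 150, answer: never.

Answer: 8
Key observation: Synchronization is absorbing here: once all nodes are equal they stay equal, and step 8 is the first all-equal step.

Derivation:
t=0: [6, 74, 8, 5, 85, 111, 89, 68, 99]  (not all equal)
t=1: [100, 109, 111, 113, 101, 91, 86, 83, 96]  (not all equal)
t=2: [93, 96, 98, 97, 94, 89, 86, 87, 89]  (not all equal)
t=3: [89, 91, 91, 91, 90, 88, 86, 87, 88]  (not all equal)
t=4: [88, 88, 89, 88, 88, 87, 86, 86, 87]  (not all equal)
t=5: [87, 87, 87, 87, 87, 86, 86, 86, 86]  (not all equal)
t=6: [86, 87, 87, 87, 86, 86, 86, 86, 86]  (not all equal)
t=7: [86, 86, 87, 86, 86, 86, 86, 86, 86]  (not all equal)
t=8: [86, 86, 86, 86, 86, 86, 86, 86, 86]  (all equal)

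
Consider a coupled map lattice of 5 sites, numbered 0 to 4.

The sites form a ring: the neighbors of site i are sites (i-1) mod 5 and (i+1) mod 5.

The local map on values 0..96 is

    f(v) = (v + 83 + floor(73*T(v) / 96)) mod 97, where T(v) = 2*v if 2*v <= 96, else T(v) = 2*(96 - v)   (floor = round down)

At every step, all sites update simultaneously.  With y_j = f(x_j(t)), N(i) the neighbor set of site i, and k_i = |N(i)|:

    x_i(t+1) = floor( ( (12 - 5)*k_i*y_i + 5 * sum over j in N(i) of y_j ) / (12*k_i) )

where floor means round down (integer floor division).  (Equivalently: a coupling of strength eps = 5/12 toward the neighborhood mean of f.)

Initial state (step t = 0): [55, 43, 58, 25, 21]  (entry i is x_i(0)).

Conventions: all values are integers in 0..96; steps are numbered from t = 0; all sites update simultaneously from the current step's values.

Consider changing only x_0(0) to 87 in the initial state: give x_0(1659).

Answer: x_0(1659) = 86
Key observation: The state at step 6, [87, 87, 87, 87, 87], reappears at step 8: the system is in a cycle of period 2 from step 6 on.  Therefore the state at step 1659 equals the state at step 6 + ((1659 - 6) mod 2) = 7, which is [86, 86, 86, 86, 86].

Derivation:
t=0: [87, 43, 58, 25, 21]
t=1: [77, 73, 32, 37, 50]
t=2: [74, 86, 74, 61, 40]
t=3: [90, 89, 73, 39, 70]
t=4: [87, 86, 89, 88, 90]
t=5: [86, 86, 85, 85, 85]
t=6: [87, 87, 87, 87, 87]
t=7: [86, 86, 86, 86, 86]
t=8: [87, 87, 87, 87, 87]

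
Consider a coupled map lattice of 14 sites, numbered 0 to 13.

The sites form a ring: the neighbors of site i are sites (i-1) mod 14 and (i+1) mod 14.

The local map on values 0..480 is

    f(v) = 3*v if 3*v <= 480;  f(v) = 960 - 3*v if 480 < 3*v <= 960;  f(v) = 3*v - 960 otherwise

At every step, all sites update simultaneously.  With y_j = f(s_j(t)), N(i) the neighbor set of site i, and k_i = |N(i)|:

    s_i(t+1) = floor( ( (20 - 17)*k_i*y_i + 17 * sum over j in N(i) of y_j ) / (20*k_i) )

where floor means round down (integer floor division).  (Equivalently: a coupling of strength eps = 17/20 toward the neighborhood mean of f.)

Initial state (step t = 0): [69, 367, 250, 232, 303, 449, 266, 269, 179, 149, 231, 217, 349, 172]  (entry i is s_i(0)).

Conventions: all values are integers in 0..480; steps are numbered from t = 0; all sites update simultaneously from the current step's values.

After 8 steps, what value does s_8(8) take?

Answer: s_8(8) = 184

Derivation:
t=0: [69, 367, 250, 232, 303, 449, 266, 269, 179, 149, 231, 217, 349, 172]
t=1: [279, 198, 203, 150, 284, 148, 253, 271, 318, 360, 361, 196, 333, 191]
t=2: [338, 256, 399, 262, 396, 197, 281, 110, 114, 72, 227, 124, 328, 126]
t=3: [250, 152, 191, 223, 264, 201, 314, 244, 283, 296, 291, 184, 322, 89]
t=4: [338, 322, 375, 279, 300, 132, 251, 89, 144, 94, 217, 100, 287, 131]
t=5: [177, 93, 79, 114, 229, 172, 312, 311, 298, 357, 293, 218, 309, 123]
t=6: [339, 324, 299, 268, 375, 192, 203, 42, 68, 79, 189, 94, 291, 251]
t=7: [101, 52, 80, 120, 254, 276, 269, 254, 184, 289, 279, 246, 220, 92]
t=8: [229, 254, 255, 240, 238, 168, 163, 268, 184, 239, 152, 213, 256, 297]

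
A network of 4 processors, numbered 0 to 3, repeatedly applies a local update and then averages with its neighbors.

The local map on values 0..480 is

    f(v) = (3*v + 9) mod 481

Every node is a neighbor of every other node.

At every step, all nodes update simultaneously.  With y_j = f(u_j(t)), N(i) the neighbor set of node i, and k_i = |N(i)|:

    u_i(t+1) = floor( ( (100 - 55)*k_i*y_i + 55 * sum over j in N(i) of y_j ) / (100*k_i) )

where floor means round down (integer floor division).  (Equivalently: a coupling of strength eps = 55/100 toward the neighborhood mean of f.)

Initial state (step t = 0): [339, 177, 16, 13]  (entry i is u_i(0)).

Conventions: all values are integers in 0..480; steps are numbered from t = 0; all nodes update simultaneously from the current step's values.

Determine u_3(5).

Answer: u_3(5) = 98

Derivation:
t=0: [339, 177, 16, 13]
t=1: [58, 57, 57, 54]
t=2: [179, 178, 178, 176]
t=3: [62, 61, 61, 59]
t=4: [192, 191, 191, 189]
t=5: [101, 100, 100, 98]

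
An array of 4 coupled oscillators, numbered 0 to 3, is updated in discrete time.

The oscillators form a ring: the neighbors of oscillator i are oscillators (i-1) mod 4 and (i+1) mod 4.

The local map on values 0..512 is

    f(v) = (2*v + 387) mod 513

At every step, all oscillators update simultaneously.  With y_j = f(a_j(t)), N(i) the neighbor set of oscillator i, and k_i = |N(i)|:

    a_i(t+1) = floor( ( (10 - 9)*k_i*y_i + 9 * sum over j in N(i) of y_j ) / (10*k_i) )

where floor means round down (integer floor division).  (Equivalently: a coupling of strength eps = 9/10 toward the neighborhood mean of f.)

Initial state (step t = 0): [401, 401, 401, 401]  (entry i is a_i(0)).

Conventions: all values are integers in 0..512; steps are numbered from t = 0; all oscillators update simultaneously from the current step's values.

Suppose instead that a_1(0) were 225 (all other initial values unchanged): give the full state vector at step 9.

Simulating step by step:
t=0: [401, 225, 401, 401]
t=1: [235, 179, 235, 163]
t=2: [228, 332, 228, 329]
t=3: [52, 299, 52, 298]
t=4: [473, 489, 473, 488]
t=5: [334, 310, 334, 310]
t=6: [447, 75, 447, 75]
t=7: [47, 231, 47, 231]
t=8: [350, 466, 350, 466]
t=9: [269, 84, 269, 84]

Answer: [269, 84, 269, 84]
Key observation: This trace re-runs the system from the modified initial state.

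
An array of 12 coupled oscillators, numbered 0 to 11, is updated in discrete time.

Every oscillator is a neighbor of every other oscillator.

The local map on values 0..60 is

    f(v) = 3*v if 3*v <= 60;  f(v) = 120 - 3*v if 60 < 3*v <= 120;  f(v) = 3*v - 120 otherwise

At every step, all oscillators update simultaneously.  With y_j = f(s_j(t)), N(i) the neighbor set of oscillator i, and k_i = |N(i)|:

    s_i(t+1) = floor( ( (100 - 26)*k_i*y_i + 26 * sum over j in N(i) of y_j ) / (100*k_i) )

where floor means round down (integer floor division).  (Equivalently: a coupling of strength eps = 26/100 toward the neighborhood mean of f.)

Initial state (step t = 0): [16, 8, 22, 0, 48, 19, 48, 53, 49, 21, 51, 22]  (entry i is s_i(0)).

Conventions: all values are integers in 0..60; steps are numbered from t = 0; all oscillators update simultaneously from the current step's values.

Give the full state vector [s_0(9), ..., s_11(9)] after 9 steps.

Simulating step by step:
t=0: [16, 8, 22, 0, 48, 19, 48, 53, 49, 21, 51, 22]
t=1: [44, 27, 49, 10, 27, 51, 27, 38, 29, 51, 34, 49]
t=2: [16, 35, 27, 29, 35, 31, 35, 12, 31, 31, 20, 27]
t=3: [43, 19, 36, 32, 19, 28, 19, 34, 28, 28, 51, 36]
t=4: [15, 49, 17, 26, 49, 34, 49, 22, 34, 34, 32, 17]
t=5: [41, 28, 46, 39, 28, 22, 28, 48, 22, 22, 26, 46]
t=6: [11, 34, 21, 11, 34, 47, 34, 26, 47, 47, 39, 21]
t=7: [31, 20, 48, 31, 20, 23, 20, 38, 23, 23, 10, 48]
t=8: [30, 54, 28, 30, 54, 47, 54, 15, 47, 47, 32, 28]
t=9: [30, 39, 35, 30, 39, 24, 39, 41, 24, 24, 26, 35]

Answer: [30, 39, 35, 30, 39, 24, 39, 41, 24, 24, 26, 35]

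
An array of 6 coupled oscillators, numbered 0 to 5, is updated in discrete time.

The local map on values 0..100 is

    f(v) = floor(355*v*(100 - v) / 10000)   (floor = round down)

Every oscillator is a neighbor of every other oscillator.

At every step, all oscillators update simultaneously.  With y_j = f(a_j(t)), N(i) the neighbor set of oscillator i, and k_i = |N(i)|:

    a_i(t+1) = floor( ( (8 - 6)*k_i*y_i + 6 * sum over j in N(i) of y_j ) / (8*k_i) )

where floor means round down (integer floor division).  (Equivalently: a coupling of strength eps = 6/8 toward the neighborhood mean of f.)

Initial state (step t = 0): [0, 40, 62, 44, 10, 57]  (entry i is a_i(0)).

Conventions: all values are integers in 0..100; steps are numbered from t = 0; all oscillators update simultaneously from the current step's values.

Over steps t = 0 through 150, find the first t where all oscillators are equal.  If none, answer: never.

Answer: 3
Key observation: Synchronization is absorbing here: once all oscillators are equal they stay equal, and step 3 is the first all-equal step.

Derivation:
t=0: [0, 40, 62, 44, 10, 57]  (not all equal)
t=1: [55, 64, 64, 64, 59, 64]  (not all equal)
t=2: [83, 82, 82, 82, 82, 82]  (not all equal)
t=3: [51, 51, 51, 51, 51, 51]  (all equal)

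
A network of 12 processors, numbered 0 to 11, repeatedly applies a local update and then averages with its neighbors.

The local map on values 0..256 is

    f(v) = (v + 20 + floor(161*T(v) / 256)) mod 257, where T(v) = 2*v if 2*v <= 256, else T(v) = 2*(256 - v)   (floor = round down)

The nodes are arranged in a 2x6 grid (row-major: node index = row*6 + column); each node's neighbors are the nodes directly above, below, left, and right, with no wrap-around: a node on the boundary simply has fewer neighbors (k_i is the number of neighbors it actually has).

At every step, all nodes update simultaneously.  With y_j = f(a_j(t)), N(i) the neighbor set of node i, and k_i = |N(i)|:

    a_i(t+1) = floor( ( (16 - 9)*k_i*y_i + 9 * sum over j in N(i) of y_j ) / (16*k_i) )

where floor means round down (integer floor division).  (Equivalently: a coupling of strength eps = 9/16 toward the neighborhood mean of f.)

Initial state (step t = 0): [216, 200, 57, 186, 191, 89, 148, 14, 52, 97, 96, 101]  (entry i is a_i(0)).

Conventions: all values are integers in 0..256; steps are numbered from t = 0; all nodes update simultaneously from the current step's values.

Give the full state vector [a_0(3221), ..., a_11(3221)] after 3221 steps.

Answer: [83, 163, 154, 104, 64, 97, 84, 147, 163, 151, 163, 163]
Key observation: The state at step 31, [83, 164, 156, 104, 64, 97, 84, 148, 165, 152, 163, 163], reappears at step 35: the system is in a cycle of period 4 from step 31 on.  Therefore the state at step 3221 equals the state at step 31 + ((3221 - 31) mod 4) = 33, which is [83, 163, 154, 104, 64, 97, 84, 147, 163, 151, 163, 163].

Derivation:
t=0: [216, 200, 57, 186, 191, 89, 148, 14, 52, 97, 96, 101]
t=1: [34, 57, 103, 95, 107, 175, 42, 62, 142, 181, 201, 236]
t=2: [115, 159, 190, 157, 59, 24, 121, 127, 105, 75, 26, 30]
t=3: [32, 39, 32, 90, 103, 99, 35, 36, 51, 105, 114, 80]
t=4: [98, 100, 127, 162, 201, 233, 97, 108, 95, 70, 93, 161]
t=5: [241, 162, 119, 67, 69, 31, 174, 137, 146, 172, 147, 89]
t=6: [32, 37, 62, 120, 134, 150, 37, 45, 43, 67, 102, 134]
t=7: [98, 114, 117, 85, 83, 48, 104, 113, 135, 149, 160, 105]
t=8: [182, 62, 64, 144, 162, 114, 183, 68, 38, 77, 66, 48]
t=9: [71, 139, 130, 95, 63, 56, 75, 132, 145, 144, 142, 109]
t=10: [145, 74, 84, 151, 151, 111, 147, 75, 48, 82, 61, 58]
t=11: [86, 165, 159, 106, 60, 60, 86, 150, 169, 151, 143, 113]
t=12: [165, 75, 35, 46, 106, 116, 166, 75, 43, 37, 62, 64]
t=13: [83, 144, 123, 92, 58, 57, 83, 147, 124, 119, 120, 123]
t=14: [162, 75, 76, 140, 142, 118, 162, 76, 40, 70, 55, 68]
t=15: [84, 162, 148, 99, 62, 74, 84, 147, 153, 134, 137, 124]
t=16: [162, 75, 82, 154, 159, 138, 163, 76, 46, 85, 68, 84]
t=17: [83, 165, 156, 105, 69, 92, 84, 149, 167, 156, 162, 153]
t=18: [161, 74, 34, 49, 127, 161, 162, 74, 43, 35, 68, 95]
t=19: [83, 142, 123, 102, 86, 98, 83, 146, 122, 122, 147, 163]
t=20: [162, 76, 80, 164, 194, 177, 162, 75, 40, 79, 75, 99]
t=21: [84, 164, 151, 99, 65, 94, 84, 147, 158, 150, 171, 170]
t=22: [162, 75, 81, 154, 169, 159, 163, 75, 45, 81, 64, 94]
t=23: [83, 164, 154, 103, 65, 96, 83, 148, 164, 150, 160, 160]
t=24: [160, 74, 82, 158, 172, 162, 161, 74, 44, 83, 66, 97]
t=25: [83, 163, 155, 104, 65, 97, 83, 147, 164, 152, 165, 164]
t=26: [160, 74, 83, 159, 172, 163, 162, 75, 44, 83, 65, 97]
t=27: [83, 164, 156, 104, 64, 96, 84, 148, 165, 152, 163, 163]
t=28: [161, 74, 82, 158, 171, 161, 162, 75, 43, 83, 65, 96]
t=29: [83, 163, 154, 104, 64, 96, 84, 147, 163, 151, 163, 162]
t=30: [161, 74, 83, 158, 171, 161, 162, 75, 44, 83, 65, 97]
t=31: [83, 164, 156, 104, 64, 97, 84, 148, 165, 152, 163, 163]
t=32: [161, 74, 82, 158, 172, 162, 162, 75, 43, 83, 65, 97]
t=33: [83, 163, 154, 104, 64, 97, 84, 147, 163, 151, 163, 163]
t=34: [161, 74, 83, 158, 172, 162, 162, 75, 44, 83, 65, 97]
t=35: [83, 164, 156, 104, 64, 97, 84, 148, 165, 152, 163, 163]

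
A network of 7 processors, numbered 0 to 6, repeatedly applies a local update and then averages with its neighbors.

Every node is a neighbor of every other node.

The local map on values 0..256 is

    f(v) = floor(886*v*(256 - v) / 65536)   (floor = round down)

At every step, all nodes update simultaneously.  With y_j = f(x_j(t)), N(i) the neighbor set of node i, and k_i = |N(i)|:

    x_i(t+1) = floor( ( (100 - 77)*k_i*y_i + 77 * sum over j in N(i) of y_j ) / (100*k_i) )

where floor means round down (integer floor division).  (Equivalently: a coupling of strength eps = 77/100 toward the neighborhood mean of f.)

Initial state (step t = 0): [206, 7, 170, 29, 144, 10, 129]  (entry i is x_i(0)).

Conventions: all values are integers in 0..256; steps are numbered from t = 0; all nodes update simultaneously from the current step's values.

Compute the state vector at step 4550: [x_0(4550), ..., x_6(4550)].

Simulating step by step:
t=0: [206, 7, 170, 29, 144, 10, 129]
t=1: [132, 120, 137, 126, 140, 121, 140]
t=2: [220, 220, 220, 220, 219, 220, 219]
t=3: [107, 107, 107, 107, 107, 107, 107]
t=4: [215, 215, 215, 215, 215, 215, 215]
t=5: [119, 119, 119, 119, 119, 119, 119]
t=6: [220, 220, 220, 220, 220, 220, 220]
t=7: [107, 107, 107, 107, 107, 107, 107]

Answer: [220, 220, 220, 220, 220, 220, 220]
Key observation: The state at step 3, [107, 107, 107, 107, 107, 107, 107], reappears at step 7: the system is in a cycle of period 4 from step 3 on.  Therefore the state at step 4550 equals the state at step 3 + ((4550 - 3) mod 4) = 6, which is [220, 220, 220, 220, 220, 220, 220].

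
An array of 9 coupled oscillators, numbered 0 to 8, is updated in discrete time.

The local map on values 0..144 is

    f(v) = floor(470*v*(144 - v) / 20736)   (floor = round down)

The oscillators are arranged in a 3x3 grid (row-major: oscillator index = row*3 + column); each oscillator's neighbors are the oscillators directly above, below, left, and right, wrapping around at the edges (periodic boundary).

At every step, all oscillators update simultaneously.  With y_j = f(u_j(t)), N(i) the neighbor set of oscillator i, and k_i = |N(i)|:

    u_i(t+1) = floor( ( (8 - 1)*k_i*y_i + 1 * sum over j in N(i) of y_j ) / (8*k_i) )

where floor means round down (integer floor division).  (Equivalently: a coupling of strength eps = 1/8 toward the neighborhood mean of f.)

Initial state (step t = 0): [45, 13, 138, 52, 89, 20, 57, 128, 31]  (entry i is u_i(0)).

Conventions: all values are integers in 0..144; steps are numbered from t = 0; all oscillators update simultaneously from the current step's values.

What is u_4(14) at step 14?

Answer: u_4(14) = 88

Derivation:
t=0: [45, 13, 138, 52, 89, 20, 57, 128, 31]
t=1: [96, 41, 24, 106, 104, 58, 108, 50, 76]
t=2: [101, 94, 70, 92, 94, 110, 90, 105, 114]
t=3: [99, 105, 113, 106, 104, 86, 107, 92, 79]
t=4: [98, 92, 82, 92, 94, 110, 90, 106, 113]
t=5: [103, 107, 112, 107, 104, 86, 108, 92, 81]
t=6: [93, 89, 83, 90, 94, 110, 89, 106, 112]
t=7: [107, 109, 111, 108, 105, 86, 108, 92, 83]
t=8: [88, 86, 85, 88, 92, 110, 89, 106, 112]
t=9: [111, 112, 111, 110, 106, 86, 108, 92, 83]
t=10: [83, 82, 84, 85, 91, 110, 89, 106, 112]
t=11: [113, 114, 112, 111, 107, 86, 108, 92, 83]
t=12: [79, 78, 82, 84, 89, 110, 89, 106, 111]
t=13: [115, 115, 113, 112, 108, 86, 108, 92, 85]
t=14: [75, 76, 80, 82, 88, 110, 88, 105, 111]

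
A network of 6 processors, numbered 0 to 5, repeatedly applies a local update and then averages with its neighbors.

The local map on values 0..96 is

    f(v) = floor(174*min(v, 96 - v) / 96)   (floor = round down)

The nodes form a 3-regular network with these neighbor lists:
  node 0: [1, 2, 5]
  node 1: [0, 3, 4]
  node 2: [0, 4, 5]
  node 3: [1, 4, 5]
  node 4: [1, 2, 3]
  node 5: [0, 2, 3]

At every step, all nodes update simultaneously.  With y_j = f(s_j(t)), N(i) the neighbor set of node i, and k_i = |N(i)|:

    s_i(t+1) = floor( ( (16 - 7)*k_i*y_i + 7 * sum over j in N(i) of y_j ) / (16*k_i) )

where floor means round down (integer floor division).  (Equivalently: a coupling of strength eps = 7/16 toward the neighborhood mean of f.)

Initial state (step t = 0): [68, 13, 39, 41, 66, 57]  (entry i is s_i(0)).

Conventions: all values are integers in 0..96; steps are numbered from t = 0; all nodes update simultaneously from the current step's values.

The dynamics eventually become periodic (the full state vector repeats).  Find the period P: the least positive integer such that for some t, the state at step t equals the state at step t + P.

Simulating step by step:
t=0: [68, 13, 39, 41, 66, 57]
t=1: [51, 38, 64, 63, 54, 67]
t=2: [71, 69, 63, 61, 69, 58]
t=3: [50, 49, 56, 59, 51, 62]
t=4: [78, 81, 73, 70, 78, 66]
t=5: [35, 31, 40, 42, 34, 47]
t=6: [66, 60, 70, 72, 64, 78]
t=7: [51, 59, 47, 46, 55, 39]
t=8: [77, 72, 80, 77, 75, 75]
t=9: [35, 39, 32, 36, 36, 35]
t=10: [63, 67, 60, 65, 64, 62]
t=11: [59, 54, 62, 56, 57, 60]
t=12: [67, 73, 63, 71, 69, 65]
t=13: [52, 44, 55, 46, 48, 54]
t=14: [77, 80, 76, 81, 83, 77]
t=15: [33, 28, 33, 27, 26, 33]
t=16: [57, 50, 57, 49, 49, 57]
t=17: [71, 81, 72, 82, 82, 72]
t=18: [41, 29, 40, 27, 27, 40]
t=19: [70, 54, 68, 52, 52, 68]
t=20: [52, 72, 53, 74, 74, 53]
t=21: [73, 47, 71, 45, 45, 71]
t=22: [48, 77, 49, 76, 76, 49]
t=23: [78, 42, 78, 42, 42, 78]
t=24: [38, 69, 38, 69, 69, 38]
t=25: [65, 50, 65, 50, 50, 65]
t=26: [59, 79, 59, 79, 79, 59]
t=27: [61, 35, 61, 35, 35, 61]
t=28: [63, 63, 63, 63, 63, 63]
t=29: [59, 59, 59, 59, 59, 59]
t=30: [67, 67, 67, 67, 67, 67]
t=31: [52, 52, 52, 52, 52, 52]
t=32: [79, 79, 79, 79, 79, 79]
t=33: [30, 30, 30, 30, 30, 30]
t=34: [54, 54, 54, 54, 54, 54]
t=35: [76, 76, 76, 76, 76, 76]
t=36: [36, 36, 36, 36, 36, 36]
t=37: [65, 65, 65, 65, 65, 65]
t=38: [56, 56, 56, 56, 56, 56]
t=39: [72, 72, 72, 72, 72, 72]
t=40: [43, 43, 43, 43, 43, 43]
t=41: [77, 77, 77, 77, 77, 77]
t=42: [34, 34, 34, 34, 34, 34]
t=43: [61, 61, 61, 61, 61, 61]
t=44: [63, 63, 63, 63, 63, 63]

Answer: 16
Key observation: The state at step 28, [63, 63, 63, 63, 63, 63], reappears at step 44 — and no state repeats earlier — so the cycle the system enters has period 16.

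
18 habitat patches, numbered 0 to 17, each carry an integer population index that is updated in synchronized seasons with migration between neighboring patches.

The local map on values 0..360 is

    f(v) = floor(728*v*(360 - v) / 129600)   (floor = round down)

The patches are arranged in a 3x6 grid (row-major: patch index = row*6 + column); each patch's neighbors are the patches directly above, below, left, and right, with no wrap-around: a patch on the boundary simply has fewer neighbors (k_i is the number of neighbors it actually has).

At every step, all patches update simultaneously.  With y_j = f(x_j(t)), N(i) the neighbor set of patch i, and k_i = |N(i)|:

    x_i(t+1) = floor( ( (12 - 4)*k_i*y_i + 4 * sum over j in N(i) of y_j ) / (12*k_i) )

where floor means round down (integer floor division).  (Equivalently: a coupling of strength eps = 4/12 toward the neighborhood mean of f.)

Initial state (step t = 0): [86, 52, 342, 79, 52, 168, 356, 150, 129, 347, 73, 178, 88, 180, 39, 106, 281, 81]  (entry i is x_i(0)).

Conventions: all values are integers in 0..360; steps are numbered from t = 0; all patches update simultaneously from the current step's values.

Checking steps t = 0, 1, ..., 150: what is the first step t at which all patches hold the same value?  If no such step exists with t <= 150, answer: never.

Answer: 6
Key observation: Synchronization is absorbing here: once all patches are equal they stay equal, and step 6 is the first all-equal step.

Derivation:
t=0: [86, 52, 342, 79, 52, 168, 356, 150, 129, 347, 73, 178, 88, 180, 39, 106, 281, 81]  (not all equal)
t=1: [104, 97, 64, 99, 106, 165, 53, 154, 136, 63, 112, 167, 120, 163, 102, 125, 126, 134]  (not all equal)
t=2: [138, 143, 121, 136, 154, 175, 114, 167, 158, 123, 154, 176, 152, 174, 155, 156, 164, 171]  (not all equal)
t=3: [169, 173, 166, 169, 177, 180, 163, 178, 176, 167, 177, 180, 174, 180, 178, 176, 179, 180]  (not all equal)
t=4: [180, 180, 180, 180, 181, 181, 180, 181, 180, 181, 181, 181, 181, 181, 181, 181, 181, 181]  (not all equal)
t=5: [182, 181, 182, 181, 181, 181, 181, 181, 181, 181, 181, 181, 181, 181, 181, 181, 181, 181]  (not all equal)
t=6: [181, 181, 181, 181, 181, 181, 181, 181, 181, 181, 181, 181, 181, 181, 181, 181, 181, 181]  (all equal)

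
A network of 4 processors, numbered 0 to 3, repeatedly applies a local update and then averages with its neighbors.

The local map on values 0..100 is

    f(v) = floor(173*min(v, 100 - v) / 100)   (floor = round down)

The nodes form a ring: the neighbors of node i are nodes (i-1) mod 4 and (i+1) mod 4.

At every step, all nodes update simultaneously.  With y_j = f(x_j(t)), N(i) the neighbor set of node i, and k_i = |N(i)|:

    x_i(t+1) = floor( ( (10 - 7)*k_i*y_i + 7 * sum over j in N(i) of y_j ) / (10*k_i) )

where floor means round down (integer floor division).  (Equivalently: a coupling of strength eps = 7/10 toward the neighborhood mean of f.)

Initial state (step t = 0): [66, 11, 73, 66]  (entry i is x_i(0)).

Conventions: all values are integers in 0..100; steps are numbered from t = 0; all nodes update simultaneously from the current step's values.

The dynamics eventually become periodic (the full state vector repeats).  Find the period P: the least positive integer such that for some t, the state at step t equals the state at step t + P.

Answer: 23
Key observation: The state at step 15, [41, 41, 41, 41], reappears at step 38 — and no state repeats earlier — so the cycle the system enters has period 23.

Derivation:
t=0: [66, 11, 73, 66]
t=1: [44, 42, 40, 53]
t=2: [76, 72, 74, 75]
t=3: [44, 44, 45, 42]
t=4: [74, 76, 74, 75]
t=5: [42, 43, 42, 43]
t=6: [73, 72, 73, 72]
t=7: [47, 46, 47, 46]
t=8: [79, 80, 79, 80]
t=9: [34, 35, 34, 35]
t=10: [59, 58, 59, 58]
t=11: [71, 70, 71, 70]
t=12: [50, 50, 50, 50]
t=13: [86, 86, 86, 86]
t=14: [24, 24, 24, 24]
t=15: [41, 41, 41, 41]
t=16: [70, 70, 70, 70]
t=17: [51, 51, 51, 51]
t=18: [84, 84, 84, 84]
t=19: [27, 27, 27, 27]
t=20: [46, 46, 46, 46]
t=21: [79, 79, 79, 79]
t=22: [36, 36, 36, 36]
t=23: [62, 62, 62, 62]
t=24: [65, 65, 65, 65]
t=25: [60, 60, 60, 60]
t=26: [69, 69, 69, 69]
t=27: [53, 53, 53, 53]
t=28: [81, 81, 81, 81]
t=29: [32, 32, 32, 32]
t=30: [55, 55, 55, 55]
t=31: [77, 77, 77, 77]
t=32: [39, 39, 39, 39]
t=33: [67, 67, 67, 67]
t=34: [57, 57, 57, 57]
t=35: [74, 74, 74, 74]
t=36: [44, 44, 44, 44]
t=37: [76, 76, 76, 76]
t=38: [41, 41, 41, 41]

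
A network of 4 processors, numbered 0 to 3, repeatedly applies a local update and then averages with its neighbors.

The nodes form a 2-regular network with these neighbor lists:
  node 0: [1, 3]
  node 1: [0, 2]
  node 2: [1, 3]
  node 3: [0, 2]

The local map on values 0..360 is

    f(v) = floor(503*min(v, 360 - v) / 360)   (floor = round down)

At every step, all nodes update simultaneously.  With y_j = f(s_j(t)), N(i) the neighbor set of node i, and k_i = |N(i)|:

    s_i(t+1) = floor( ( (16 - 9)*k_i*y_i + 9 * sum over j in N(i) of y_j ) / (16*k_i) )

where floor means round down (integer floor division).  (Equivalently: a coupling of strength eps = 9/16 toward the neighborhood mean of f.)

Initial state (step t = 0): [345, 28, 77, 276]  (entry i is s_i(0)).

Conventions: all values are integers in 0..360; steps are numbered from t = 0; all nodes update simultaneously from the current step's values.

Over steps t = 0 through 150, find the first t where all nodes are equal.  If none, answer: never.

Answer: 10
Key observation: Synchronization is absorbing here: once all nodes are equal they stay equal, and step 10 is the first all-equal step.

Derivation:
t=0: [345, 28, 77, 276]  (not all equal)
t=1: [52, 52, 90, 86]  (not all equal)
t=2: [85, 86, 108, 107]  (not all equal)
t=3: [127, 127, 141, 140]  (not all equal)
t=4: [182, 182, 190, 190]  (not all equal)
t=5: [244, 244, 240, 240]  (not all equal)
t=6: [163, 163, 165, 165]  (not all equal)
t=7: [227, 227, 229, 229]  (not all equal)
t=8: [184, 184, 183, 183]  (not all equal)
t=9: [245, 245, 246, 246]  (not all equal)
t=10: [159, 159, 159, 159]  (all equal)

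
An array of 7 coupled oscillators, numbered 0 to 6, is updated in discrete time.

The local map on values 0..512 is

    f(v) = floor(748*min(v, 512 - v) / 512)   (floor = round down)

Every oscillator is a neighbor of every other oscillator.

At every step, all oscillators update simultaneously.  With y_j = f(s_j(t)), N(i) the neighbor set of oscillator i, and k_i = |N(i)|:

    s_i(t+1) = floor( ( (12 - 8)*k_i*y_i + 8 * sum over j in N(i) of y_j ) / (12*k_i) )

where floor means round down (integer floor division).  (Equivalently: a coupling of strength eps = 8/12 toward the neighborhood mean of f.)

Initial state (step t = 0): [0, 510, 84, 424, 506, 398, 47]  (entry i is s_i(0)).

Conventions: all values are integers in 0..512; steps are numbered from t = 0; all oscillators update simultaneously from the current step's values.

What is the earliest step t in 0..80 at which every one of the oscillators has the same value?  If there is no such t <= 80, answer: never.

Answer: 5
Key observation: Synchronization is absorbing here: once all oscillators are equal they stay equal, and step 5 is the first all-equal step.

Derivation:
t=0: [0, 510, 84, 424, 506, 398, 47]  (not all equal)
t=1: [54, 55, 82, 83, 56, 91, 70]  (not all equal)
t=2: [96, 97, 105, 106, 97, 108, 101]  (not all equal)
t=3: [145, 146, 148, 149, 146, 149, 147]  (not all equal)
t=4: [213, 214, 214, 215, 214, 215, 214]  (not all equal)
t=5: [312, 312, 312, 312, 312, 312, 312]  (all equal)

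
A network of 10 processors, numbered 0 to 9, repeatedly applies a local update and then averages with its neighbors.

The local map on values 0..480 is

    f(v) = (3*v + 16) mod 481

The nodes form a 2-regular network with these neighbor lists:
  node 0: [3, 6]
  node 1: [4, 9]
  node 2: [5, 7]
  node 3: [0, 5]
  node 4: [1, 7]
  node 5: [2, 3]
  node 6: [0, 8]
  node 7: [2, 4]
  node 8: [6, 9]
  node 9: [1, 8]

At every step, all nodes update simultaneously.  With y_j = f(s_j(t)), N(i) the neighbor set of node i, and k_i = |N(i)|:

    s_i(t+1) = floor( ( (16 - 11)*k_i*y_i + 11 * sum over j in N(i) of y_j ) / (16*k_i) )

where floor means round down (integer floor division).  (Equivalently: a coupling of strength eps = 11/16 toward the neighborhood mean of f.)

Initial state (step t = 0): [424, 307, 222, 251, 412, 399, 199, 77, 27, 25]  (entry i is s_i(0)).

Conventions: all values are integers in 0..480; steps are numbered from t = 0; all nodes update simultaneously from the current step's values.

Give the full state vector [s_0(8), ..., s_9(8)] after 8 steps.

Simulating step by step:
t=0: [424, 307, 222, 251, 412, 399, 199, 77, 27, 25]
t=1: [246, 273, 234, 288, 332, 246, 186, 245, 106, 218]
t=2: [254, 192, 260, 312, 230, 303, 237, 183, 201, 295]
t=3: [339, 256, 279, 401, 137, 408, 226, 211, 272, 216]
t=4: [183, 304, 269, 200, 295, 303, 211, 327, 245, 282]
t=5: [130, 415, 271, 223, 296, 302, 174, 272, 273, 365]
t=6: [216, 290, 381, 354, 355, 327, 279, 374, 181, 271]
t=7: [224, 287, 134, 111, 236, 118, 205, 163, 271, 274]
t=8: [236, 330, 266, 307, 220, 379, 237, 234, 283, 367]

Answer: [236, 330, 266, 307, 220, 379, 237, 234, 283, 367]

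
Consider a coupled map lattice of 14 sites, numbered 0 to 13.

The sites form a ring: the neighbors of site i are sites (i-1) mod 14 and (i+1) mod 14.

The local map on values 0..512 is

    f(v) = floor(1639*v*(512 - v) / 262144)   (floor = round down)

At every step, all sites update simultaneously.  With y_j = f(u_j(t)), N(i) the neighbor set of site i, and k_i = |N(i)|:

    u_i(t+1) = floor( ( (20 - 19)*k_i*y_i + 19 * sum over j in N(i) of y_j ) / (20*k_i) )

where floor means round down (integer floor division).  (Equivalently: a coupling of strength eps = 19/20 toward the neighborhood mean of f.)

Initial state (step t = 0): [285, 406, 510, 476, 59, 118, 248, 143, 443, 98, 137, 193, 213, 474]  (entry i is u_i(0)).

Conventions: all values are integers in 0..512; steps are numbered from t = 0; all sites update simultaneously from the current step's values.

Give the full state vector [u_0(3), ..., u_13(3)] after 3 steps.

Simulating step by step:
t=0: [285, 406, 510, 476, 59, 118, 248, 143, 443, 98, 137, 193, 213, 474]
t=1: [201, 208, 178, 87, 196, 288, 314, 301, 286, 255, 318, 360, 255, 386]
t=2: [351, 381, 315, 371, 320, 388, 399, 396, 403, 395, 375, 394, 327, 394]
t=3: [303, 367, 322, 382, 317, 330, 292, 277, 286, 297, 290, 346, 294, 361]

Answer: [303, 367, 322, 382, 317, 330, 292, 277, 286, 297, 290, 346, 294, 361]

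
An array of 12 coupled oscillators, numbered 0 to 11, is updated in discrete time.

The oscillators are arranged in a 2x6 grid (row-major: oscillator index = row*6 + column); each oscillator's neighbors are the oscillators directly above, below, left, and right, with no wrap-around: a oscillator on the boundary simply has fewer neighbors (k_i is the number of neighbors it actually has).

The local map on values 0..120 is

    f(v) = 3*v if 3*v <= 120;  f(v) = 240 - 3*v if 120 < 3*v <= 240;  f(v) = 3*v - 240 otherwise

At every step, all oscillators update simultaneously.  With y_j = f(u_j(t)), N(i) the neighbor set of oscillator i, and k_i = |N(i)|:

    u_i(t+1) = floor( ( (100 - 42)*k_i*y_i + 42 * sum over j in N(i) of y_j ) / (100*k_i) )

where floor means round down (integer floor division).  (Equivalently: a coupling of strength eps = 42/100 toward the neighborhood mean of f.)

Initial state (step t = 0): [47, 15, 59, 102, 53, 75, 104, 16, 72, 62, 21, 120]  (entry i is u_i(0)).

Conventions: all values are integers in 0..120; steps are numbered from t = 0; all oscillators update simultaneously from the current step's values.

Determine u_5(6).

Answer: u_5(6) = 21

Derivation:
t=0: [47, 15, 59, 102, 53, 75, 104, 16, 72, 62, 21, 120]
t=1: [81, 55, 55, 66, 67, 50, 72, 47, 37, 52, 72, 85]
t=2: [22, 68, 75, 52, 44, 63, 35, 86, 100, 73, 33, 32]
t=3: [67, 34, 33, 68, 95, 72, 78, 38, 42, 46, 88, 87]
t=4: [45, 94, 92, 55, 37, 27, 35, 97, 110, 83, 37, 22]
t=5: [91, 51, 49, 65, 101, 84, 93, 62, 65, 43, 90, 78]
t=6: [45, 75, 78, 63, 48, 21, 40, 55, 62, 81, 42, 12]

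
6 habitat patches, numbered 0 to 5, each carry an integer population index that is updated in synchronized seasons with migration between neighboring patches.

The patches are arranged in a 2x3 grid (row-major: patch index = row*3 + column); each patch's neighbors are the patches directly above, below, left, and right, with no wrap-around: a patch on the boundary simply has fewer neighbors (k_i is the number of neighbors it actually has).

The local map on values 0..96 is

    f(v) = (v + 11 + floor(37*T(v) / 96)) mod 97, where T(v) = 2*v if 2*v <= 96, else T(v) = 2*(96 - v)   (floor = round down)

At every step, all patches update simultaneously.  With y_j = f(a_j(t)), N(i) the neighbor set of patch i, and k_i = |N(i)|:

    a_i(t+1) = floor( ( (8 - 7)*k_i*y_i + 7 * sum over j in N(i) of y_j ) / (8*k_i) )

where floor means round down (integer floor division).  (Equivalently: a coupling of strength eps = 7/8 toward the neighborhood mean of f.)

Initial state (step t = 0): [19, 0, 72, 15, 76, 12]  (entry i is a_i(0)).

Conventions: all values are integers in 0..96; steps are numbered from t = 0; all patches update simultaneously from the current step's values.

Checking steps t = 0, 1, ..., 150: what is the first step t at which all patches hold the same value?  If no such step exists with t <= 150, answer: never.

Simulating step by step:
t=0: [19, 0, 72, 15, 76, 12]  (not all equal)
t=1: [26, 16, 19, 26, 23, 7]  (not all equal)
t=2: [49, 49, 32, 54, 41, 44]  (not all equal)
t=3: [54, 83, 88, 78, 64, 76]  (not all equal)
t=4: [5, 3, 6, 1, 5, 5]  (not all equal)
t=5: [14, 19, 17, 18, 16, 19]  (not all equal)
t=6: [42, 39, 43, 37, 42, 40]  (not all equal)
t=7: [78, 84, 81, 83, 79, 85]  (not all equal)
t=8: [6, 5, 6, 5, 6, 6]  (not all equal)
t=9: [19, 20, 20, 20, 19, 21]  (not all equal)
t=10: [45, 44, 46, 44, 46, 45]  (not all equal)
t=11: [88, 90, 89, 90, 89, 91]  (not all equal)
t=12: [8, 8, 8, 8, 8, 8]  (all equal)

Answer: 12
Key observation: Synchronization is absorbing here: once all patches are equal they stay equal, and step 12 is the first all-equal step.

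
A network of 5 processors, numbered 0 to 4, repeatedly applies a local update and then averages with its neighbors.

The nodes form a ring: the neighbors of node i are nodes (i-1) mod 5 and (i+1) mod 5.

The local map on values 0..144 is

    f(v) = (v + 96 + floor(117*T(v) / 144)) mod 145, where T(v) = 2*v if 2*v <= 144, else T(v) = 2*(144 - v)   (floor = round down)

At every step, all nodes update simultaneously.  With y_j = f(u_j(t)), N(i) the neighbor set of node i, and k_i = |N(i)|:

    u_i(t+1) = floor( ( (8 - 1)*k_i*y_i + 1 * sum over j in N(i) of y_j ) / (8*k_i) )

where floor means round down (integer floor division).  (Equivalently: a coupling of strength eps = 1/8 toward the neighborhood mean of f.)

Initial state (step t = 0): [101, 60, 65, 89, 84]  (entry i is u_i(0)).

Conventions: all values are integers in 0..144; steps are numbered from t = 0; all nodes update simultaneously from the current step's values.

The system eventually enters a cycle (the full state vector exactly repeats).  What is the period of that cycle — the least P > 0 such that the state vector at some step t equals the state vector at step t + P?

Simulating step by step:
t=0: [101, 60, 65, 89, 84]
t=1: [120, 109, 120, 128, 131]
t=2: [109, 115, 110, 105, 103]
t=3: [116, 113, 116, 118, 119]
t=4: [112, 113, 112, 111, 110]
t=5: [115, 114, 114, 115, 115]
t=6: [113, 113, 113, 113, 113]
t=7: [114, 114, 114, 114, 114]
t=8: [113, 113, 113, 113, 113]

Answer: 2
Key observation: The state at step 6, [113, 113, 113, 113, 113], reappears at step 8 — and no state repeats earlier — so the cycle the system enters has period 2.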